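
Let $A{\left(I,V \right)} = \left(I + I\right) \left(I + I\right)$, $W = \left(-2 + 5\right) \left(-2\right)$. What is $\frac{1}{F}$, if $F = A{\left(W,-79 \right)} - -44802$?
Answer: $\frac{1}{44946} \approx 2.2249 \cdot 10^{-5}$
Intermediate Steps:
$W = -6$ ($W = 3 \left(-2\right) = -6$)
$A{\left(I,V \right)} = 4 I^{2}$ ($A{\left(I,V \right)} = 2 I 2 I = 4 I^{2}$)
$F = 44946$ ($F = 4 \left(-6\right)^{2} - -44802 = 4 \cdot 36 + 44802 = 144 + 44802 = 44946$)
$\frac{1}{F} = \frac{1}{44946}$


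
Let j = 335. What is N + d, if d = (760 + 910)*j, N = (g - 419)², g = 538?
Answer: 573611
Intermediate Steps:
N = 14161 (N = (538 - 419)² = 119² = 14161)
d = 559450 (d = (760 + 910)*335 = 1670*335 = 559450)
N + d = 14161 + 559450 = 573611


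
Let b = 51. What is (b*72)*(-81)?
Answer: -297432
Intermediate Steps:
(b*72)*(-81) = (51*72)*(-81) = 3672*(-81) = -297432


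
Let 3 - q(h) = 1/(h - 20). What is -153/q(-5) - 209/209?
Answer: -3901/76 ≈ -51.329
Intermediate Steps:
q(h) = 3 - 1/(-20 + h) (q(h) = 3 - 1/(h - 20) = 3 - 1/(-20 + h))
-153/q(-5) - 209/209 = -153*(-20 - 5)/(-61 + 3*(-5)) - 209/209 = -153*(-25/(-61 - 15)) - 209*1/209 = -153/((-1/25*(-76))) - 1 = -153/76/25 - 1 = -153*25/76 - 1 = -3825/76 - 1 = -3901/76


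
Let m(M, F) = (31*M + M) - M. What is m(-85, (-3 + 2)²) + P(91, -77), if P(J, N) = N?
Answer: -2712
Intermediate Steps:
m(M, F) = 31*M (m(M, F) = 32*M - M = 31*M)
m(-85, (-3 + 2)²) + P(91, -77) = 31*(-85) - 77 = -2635 - 77 = -2712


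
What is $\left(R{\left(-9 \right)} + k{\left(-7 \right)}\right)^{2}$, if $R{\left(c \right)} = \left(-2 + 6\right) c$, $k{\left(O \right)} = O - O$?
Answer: $1296$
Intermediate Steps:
$k{\left(O \right)} = 0$
$R{\left(c \right)} = 4 c$
$\left(R{\left(-9 \right)} + k{\left(-7 \right)}\right)^{2} = \left(4 \left(-9\right) + 0\right)^{2} = \left(-36 + 0\right)^{2} = \left(-36\right)^{2} = 1296$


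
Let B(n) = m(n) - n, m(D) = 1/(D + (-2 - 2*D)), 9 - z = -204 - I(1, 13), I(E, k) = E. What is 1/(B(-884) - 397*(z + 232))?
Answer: -882/155388995 ≈ -5.6761e-6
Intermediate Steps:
z = 214 (z = 9 - (-204 - 1*1) = 9 - (-204 - 1) = 9 - 1*(-205) = 9 + 205 = 214)
m(D) = 1/(-2 - D)
B(n) = -n - 1/(2 + n) (B(n) = -1/(2 + n) - n = -n - 1/(2 + n))
1/(B(-884) - 397*(z + 232)) = 1/((-1 - 1*(-884)*(2 - 884))/(2 - 884) - 397*(214 + 232)) = 1/((-1 - 1*(-884)*(-882))/(-882) - 397*446) = 1/(-(-1 - 779688)/882 - 177062) = 1/(-1/882*(-779689) - 177062) = 1/(779689/882 - 177062) = 1/(-155388995/882) = -882/155388995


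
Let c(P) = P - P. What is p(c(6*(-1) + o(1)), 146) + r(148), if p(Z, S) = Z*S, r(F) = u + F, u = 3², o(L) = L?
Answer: 157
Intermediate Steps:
u = 9
c(P) = 0
r(F) = 9 + F
p(Z, S) = S*Z
p(c(6*(-1) + o(1)), 146) + r(148) = 146*0 + (9 + 148) = 0 + 157 = 157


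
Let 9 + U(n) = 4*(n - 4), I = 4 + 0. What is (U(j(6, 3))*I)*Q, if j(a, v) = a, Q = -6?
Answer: 24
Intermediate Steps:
I = 4
U(n) = -25 + 4*n (U(n) = -9 + 4*(n - 4) = -9 + 4*(-4 + n) = -9 + (-16 + 4*n) = -25 + 4*n)
(U(j(6, 3))*I)*Q = ((-25 + 4*6)*4)*(-6) = ((-25 + 24)*4)*(-6) = -1*4*(-6) = -4*(-6) = 24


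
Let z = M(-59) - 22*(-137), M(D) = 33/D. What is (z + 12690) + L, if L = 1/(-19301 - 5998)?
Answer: 23439599338/1492641 ≈ 15703.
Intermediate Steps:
z = 177793/59 (z = 33/(-59) - 22*(-137) = 33*(-1/59) - 1*(-3014) = -33/59 + 3014 = 177793/59 ≈ 3013.4)
L = -1/25299 (L = 1/(-25299) = -1/25299 ≈ -3.9527e-5)
(z + 12690) + L = (177793/59 + 12690) - 1/25299 = 926503/59 - 1/25299 = 23439599338/1492641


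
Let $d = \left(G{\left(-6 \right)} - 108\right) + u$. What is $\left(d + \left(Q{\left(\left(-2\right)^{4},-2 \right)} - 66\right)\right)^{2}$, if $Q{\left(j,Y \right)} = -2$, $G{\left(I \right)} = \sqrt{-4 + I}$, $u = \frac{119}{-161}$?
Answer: $\frac{16518935}{529} - \frac{8130 i \sqrt{10}}{23} \approx 31227.0 - 1117.8 i$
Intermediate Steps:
$u = - \frac{17}{23}$ ($u = 119 \left(- \frac{1}{161}\right) = - \frac{17}{23} \approx -0.73913$)
$d = - \frac{2501}{23} + i \sqrt{10}$ ($d = \left(\sqrt{-4 - 6} - 108\right) - \frac{17}{23} = \left(\sqrt{-10} - 108\right) - \frac{17}{23} = \left(i \sqrt{10} - 108\right) - \frac{17}{23} = \left(-108 + i \sqrt{10}\right) - \frac{17}{23} = - \frac{2501}{23} + i \sqrt{10} \approx -108.74 + 3.1623 i$)
$\left(d + \left(Q{\left(\left(-2\right)^{4},-2 \right)} - 66\right)\right)^{2} = \left(\left(- \frac{2501}{23} + i \sqrt{10}\right) - 68\right)^{2} = \left(- \frac{4065}{23} + i \sqrt{10}\right)^{2}$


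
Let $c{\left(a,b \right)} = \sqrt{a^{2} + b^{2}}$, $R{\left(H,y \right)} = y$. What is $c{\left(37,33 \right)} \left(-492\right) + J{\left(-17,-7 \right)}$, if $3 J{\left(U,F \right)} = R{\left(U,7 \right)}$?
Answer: $\frac{7}{3} - 492 \sqrt{2458} \approx -24390.0$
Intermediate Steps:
$J{\left(U,F \right)} = \frac{7}{3}$ ($J{\left(U,F \right)} = \frac{1}{3} \cdot 7 = \frac{7}{3}$)
$c{\left(37,33 \right)} \left(-492\right) + J{\left(-17,-7 \right)} = \sqrt{37^{2} + 33^{2}} \left(-492\right) + \frac{7}{3} = \sqrt{1369 + 1089} \left(-492\right) + \frac{7}{3} = \sqrt{2458} \left(-492\right) + \frac{7}{3} = - 492 \sqrt{2458} + \frac{7}{3} = \frac{7}{3} - 492 \sqrt{2458}$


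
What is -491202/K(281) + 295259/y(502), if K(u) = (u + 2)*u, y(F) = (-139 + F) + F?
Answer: 23054991727/68787395 ≈ 335.16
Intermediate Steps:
y(F) = -139 + 2*F
K(u) = u*(2 + u) (K(u) = (2 + u)*u = u*(2 + u))
-491202/K(281) + 295259/y(502) = -491202*1/(281*(2 + 281)) + 295259/(-139 + 2*502) = -491202/(281*283) + 295259/(-139 + 1004) = -491202/79523 + 295259/865 = 23054991727/68787395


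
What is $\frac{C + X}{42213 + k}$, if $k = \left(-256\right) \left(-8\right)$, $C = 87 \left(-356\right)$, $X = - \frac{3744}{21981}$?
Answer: $- \frac{226933092}{324300347} \approx -0.69976$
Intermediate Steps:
$X = - \frac{1248}{7327}$ ($X = \left(-3744\right) \frac{1}{21981} = - \frac{1248}{7327} \approx -0.17033$)
$C = -30972$
$k = 2048$
$\frac{C + X}{42213 + k} = \frac{-30972 - \frac{1248}{7327}}{42213 + 2048} = - \frac{226933092}{7327 \cdot 44261} = \left(- \frac{226933092}{7327}\right) \frac{1}{44261} = - \frac{226933092}{324300347}$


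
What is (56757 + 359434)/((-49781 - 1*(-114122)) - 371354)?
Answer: -416191/307013 ≈ -1.3556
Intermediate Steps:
(56757 + 359434)/((-49781 - 1*(-114122)) - 371354) = 416191/((-49781 + 114122) - 371354) = 416191/(64341 - 371354) = 416191/(-307013) = 416191*(-1/307013) = -416191/307013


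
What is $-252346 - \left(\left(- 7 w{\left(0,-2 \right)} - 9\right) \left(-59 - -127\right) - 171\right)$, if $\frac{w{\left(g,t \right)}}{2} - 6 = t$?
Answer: $-247755$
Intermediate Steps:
$w{\left(g,t \right)} = 12 + 2 t$
$-252346 - \left(\left(- 7 w{\left(0,-2 \right)} - 9\right) \left(-59 - -127\right) - 171\right) = -252346 - \left(\left(- 7 \left(12 + 2 \left(-2\right)\right) - 9\right) \left(-59 - -127\right) - 171\right) = -252346 - \left(\left(- 7 \left(12 - 4\right) - 9\right) \left(-59 + 127\right) - 171\right) = -252346 - \left(\left(\left(-7\right) 8 - 9\right) 68 - 171\right) = -252346 - \left(\left(-56 - 9\right) 68 - 171\right) = -252346 - \left(\left(-65\right) 68 - 171\right) = -252346 - \left(-4420 - 171\right) = -252346 - -4591 = -252346 + 4591 = -247755$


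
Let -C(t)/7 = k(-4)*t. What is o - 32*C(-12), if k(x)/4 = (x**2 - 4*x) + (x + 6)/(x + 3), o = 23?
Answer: -322537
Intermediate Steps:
k(x) = -16*x + 4*x**2 + 4*(6 + x)/(3 + x) (k(x) = 4*((x**2 - 4*x) + (x + 6)/(x + 3)) = 4*((x**2 - 4*x) + (6 + x)/(3 + x)) = 4*(x**2 - 4*x + (6 + x)/(3 + x)) = -16*x + 4*x**2 + 4*(6 + x)/(3 + x))
C(t) = -840*t (C(t) = -7*4*(6 + (-4)**3 - 1*(-4)**2 - 11*(-4))/(3 - 4)*t = -7*4*(6 - 64 - 1*16 + 44)/(-1)*t = -7*4*(-1)*(6 - 64 - 16 + 44)*t = -7*4*(-1)*(-30)*t = -840*t)
o - 32*C(-12) = 23 - (-26880)*(-12) = 23 - 32*10080 = 23 - 322560 = -322537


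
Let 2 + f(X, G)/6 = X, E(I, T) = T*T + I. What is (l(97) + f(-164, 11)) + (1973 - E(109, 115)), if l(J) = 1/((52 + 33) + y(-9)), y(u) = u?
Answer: -939131/76 ≈ -12357.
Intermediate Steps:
E(I, T) = I + T**2 (E(I, T) = T**2 + I = I + T**2)
f(X, G) = -12 + 6*X
l(J) = 1/76 (l(J) = 1/((52 + 33) - 9) = 1/(85 - 9) = 1/76)
(l(97) + f(-164, 11)) + (1973 - E(109, 115)) = (1/76 + (-12 + 6*(-164))) + (1973 - (109 + 115**2)) = (1/76 + (-12 - 984)) + (1973 - (109 + 13225)) = (1/76 - 996) + (1973 - 1*13334) = -75695/76 + (1973 - 13334) = -75695/76 - 11361 = -939131/76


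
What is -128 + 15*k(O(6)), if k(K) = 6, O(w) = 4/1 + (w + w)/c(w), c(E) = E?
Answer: -38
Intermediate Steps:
O(w) = 6 (O(w) = 4/1 + (w + w)/w = 4*1 + (2*w)/w = 4 + 2 = 6)
-128 + 15*k(O(6)) = -128 + 15*6 = -128 + 90 = -38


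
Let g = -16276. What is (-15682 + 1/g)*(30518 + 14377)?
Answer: -11459010260535/16276 ≈ -7.0404e+8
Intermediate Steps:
(-15682 + 1/g)*(30518 + 14377) = (-15682 + 1/(-16276))*(30518 + 14377) = (-15682 - 1/16276)*44895 = -255240233/16276*44895 = -11459010260535/16276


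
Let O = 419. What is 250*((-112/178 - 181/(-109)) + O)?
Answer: 1018681000/9701 ≈ 1.0501e+5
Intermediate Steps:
250*((-112/178 - 181/(-109)) + O) = 250*((-112/178 - 181/(-109)) + 419) = 250*((-112*1/178 - 181*(-1/109)) + 419) = 250*((-56/89 + 181/109) + 419) = 250*(10005/9701 + 419) = 250*(4074724/9701) = 1018681000/9701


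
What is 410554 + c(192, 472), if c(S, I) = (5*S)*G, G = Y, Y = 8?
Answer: 418234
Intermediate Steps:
G = 8
c(S, I) = 40*S (c(S, I) = (5*S)*8 = 40*S)
410554 + c(192, 472) = 410554 + 40*192 = 410554 + 7680 = 418234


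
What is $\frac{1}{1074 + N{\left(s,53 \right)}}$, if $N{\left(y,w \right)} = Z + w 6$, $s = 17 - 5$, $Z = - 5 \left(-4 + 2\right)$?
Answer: $\frac{1}{1402} \approx 0.00071327$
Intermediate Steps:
$Z = 10$ ($Z = \left(-5\right) \left(-2\right) = 10$)
$s = 12$ ($s = 17 - 5 = 12$)
$N{\left(y,w \right)} = 10 + 6 w$ ($N{\left(y,w \right)} = 10 + w 6 = 10 + 6 w$)
$\frac{1}{1074 + N{\left(s,53 \right)}} = \frac{1}{1074 + \left(10 + 6 \cdot 53\right)} = \frac{1}{1074 + \left(10 + 318\right)} = \frac{1}{1074 + 328} = \frac{1}{1402}$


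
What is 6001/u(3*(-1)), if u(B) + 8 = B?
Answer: -6001/11 ≈ -545.54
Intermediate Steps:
u(B) = -8 + B
6001/u(3*(-1)) = 6001/(-8 + 3*(-1)) = 6001/(-8 - 3) = 6001/(-11) = 6001*(-1/11) = -6001/11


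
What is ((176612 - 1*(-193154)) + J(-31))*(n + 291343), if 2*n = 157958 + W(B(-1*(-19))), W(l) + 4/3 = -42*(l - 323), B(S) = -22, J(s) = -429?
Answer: 418347650563/3 ≈ 1.3945e+11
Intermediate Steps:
W(l) = 40694/3 - 42*l (W(l) = -4/3 - 42*(l - 323) = -4/3 - 42*(-323 + l) = -4/3 + (13566 - 42*l) = 40694/3 - 42*l)
n = 258670/3 (n = (157958 + (40694/3 - 42*(-22)))/2 = (157958 + (40694/3 + 924))/2 = (157958 + 43466/3)/2 = (½)*(517340/3) = 258670/3 ≈ 86223.)
((176612 - 1*(-193154)) + J(-31))*(n + 291343) = ((176612 - 1*(-193154)) - 429)*(258670/3 + 291343) = ((176612 + 193154) - 429)*(1132699/3) = (369766 - 429)*(1132699/3) = 369337*(1132699/3) = 418347650563/3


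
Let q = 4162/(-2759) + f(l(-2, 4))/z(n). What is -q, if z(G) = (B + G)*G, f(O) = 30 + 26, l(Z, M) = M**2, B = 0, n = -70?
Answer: 722832/482825 ≈ 1.4971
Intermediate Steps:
f(O) = 56
z(G) = G**2 (z(G) = (0 + G)*G = G*G = G**2)
q = -722832/482825 (q = 4162/(-2759) + 56/((-70)**2) = 4162*(-1/2759) + 56/4900 = -4162/2759 + 56*(1/4900) = -4162/2759 + 2/175 = -722832/482825 ≈ -1.4971)
-q = -1*(-722832/482825) = 722832/482825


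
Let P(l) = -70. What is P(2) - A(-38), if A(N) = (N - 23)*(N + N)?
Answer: -4706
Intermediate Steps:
A(N) = 2*N*(-23 + N) (A(N) = (-23 + N)*(2*N) = 2*N*(-23 + N))
P(2) - A(-38) = -70 - 2*(-38)*(-23 - 38) = -70 - 2*(-38)*(-61) = -70 - 1*4636 = -70 - 4636 = -4706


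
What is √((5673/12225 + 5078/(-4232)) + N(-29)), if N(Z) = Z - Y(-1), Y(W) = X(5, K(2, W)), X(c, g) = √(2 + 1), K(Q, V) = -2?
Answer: √(-41793749147 - 1405500100*√3)/37490 ≈ 5.6096*I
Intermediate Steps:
X(c, g) = √3
Y(W) = √3
N(Z) = Z - √3
√((5673/12225 + 5078/(-4232)) + N(-29)) = √((5673/12225 + 5078/(-4232)) + (-29 - √3)) = √((5673*(1/12225) + 5078*(-1/4232)) + (-29 - √3)) = √((1891/4075 - 2539/2116) + (-29 - √3)) = √(-6345069/8622700 + (-29 - √3)) = √(-256403369/8622700 - √3)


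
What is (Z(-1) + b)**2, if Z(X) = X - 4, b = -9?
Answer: 196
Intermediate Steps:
Z(X) = -4 + X
(Z(-1) + b)**2 = ((-4 - 1) - 9)**2 = (-5 - 9)**2 = (-14)**2 = 196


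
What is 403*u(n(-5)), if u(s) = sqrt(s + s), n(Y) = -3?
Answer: 403*I*sqrt(6) ≈ 987.14*I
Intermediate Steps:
u(s) = sqrt(2)*sqrt(s) (u(s) = sqrt(2*s) = sqrt(2)*sqrt(s))
403*u(n(-5)) = 403*(sqrt(2)*sqrt(-3)) = 403*(sqrt(2)*(I*sqrt(3))) = 403*(I*sqrt(6)) = 403*I*sqrt(6)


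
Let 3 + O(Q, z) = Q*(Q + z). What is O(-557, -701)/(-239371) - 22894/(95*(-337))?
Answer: -16952846871/7663462565 ≈ -2.2122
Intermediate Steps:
O(Q, z) = -3 + Q*(Q + z)
O(-557, -701)/(-239371) - 22894/(95*(-337)) = (-3 + (-557)² - 557*(-701))/(-239371) - 22894/(95*(-337)) = (-3 + 310249 + 390457)*(-1/239371) - 22894/(-32015) = 700703*(-1/239371) - 22894*(-1/32015) = -700703/239371 + 22894/32015 = -16952846871/7663462565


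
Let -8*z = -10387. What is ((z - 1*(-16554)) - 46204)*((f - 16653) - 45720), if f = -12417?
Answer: 8481672135/4 ≈ 2.1204e+9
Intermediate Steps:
z = 10387/8 (z = -1/8*(-10387) = 10387/8 ≈ 1298.4)
((z - 1*(-16554)) - 46204)*((f - 16653) - 45720) = ((10387/8 - 1*(-16554)) - 46204)*((-12417 - 16653) - 45720) = ((10387/8 + 16554) - 46204)*(-29070 - 45720) = (142819/8 - 46204)*(-74790) = -226813/8*(-74790) = 8481672135/4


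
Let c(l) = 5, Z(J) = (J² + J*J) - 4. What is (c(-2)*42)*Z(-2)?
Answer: 840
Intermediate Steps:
Z(J) = -4 + 2*J² (Z(J) = (J² + J²) - 4 = 2*J² - 4 = -4 + 2*J²)
(c(-2)*42)*Z(-2) = (5*42)*(-4 + 2*(-2)²) = 210*(-4 + 2*4) = 210*(-4 + 8) = 210*4 = 840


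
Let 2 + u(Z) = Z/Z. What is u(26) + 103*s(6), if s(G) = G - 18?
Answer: -1237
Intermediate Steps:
u(Z) = -1 (u(Z) = -2 + Z/Z = -2 + 1 = -1)
s(G) = -18 + G
u(26) + 103*s(6) = -1 + 103*(-18 + 6) = -1 + 103*(-12) = -1 - 1236 = -1237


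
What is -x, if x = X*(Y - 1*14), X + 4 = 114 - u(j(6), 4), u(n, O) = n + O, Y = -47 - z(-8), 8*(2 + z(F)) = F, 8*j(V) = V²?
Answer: 5887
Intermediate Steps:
j(V) = V²/8
z(F) = -2 + F/8
Y = -44 (Y = -47 - (-2 + (⅛)*(-8)) = -47 - (-2 - 1) = -47 - 1*(-3) = -47 + 3 = -44)
u(n, O) = O + n
X = 203/2 (X = -4 + (114 - (4 + (⅛)*6²)) = -4 + (114 - (4 + (⅛)*36)) = -4 + (114 - (4 + 9/2)) = -4 + (114 - 1*17/2) = -4 + (114 - 17/2) = -4 + 211/2 = 203/2 ≈ 101.50)
x = -5887 (x = 203*(-44 - 1*14)/2 = 203*(-44 - 14)/2 = (203/2)*(-58) = -5887)
-x = -1*(-5887) = 5887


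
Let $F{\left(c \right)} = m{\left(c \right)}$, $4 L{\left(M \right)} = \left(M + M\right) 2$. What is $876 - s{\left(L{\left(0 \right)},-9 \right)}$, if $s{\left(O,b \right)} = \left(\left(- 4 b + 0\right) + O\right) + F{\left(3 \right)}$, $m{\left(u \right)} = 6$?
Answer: $834$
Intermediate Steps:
$L{\left(M \right)} = M$ ($L{\left(M \right)} = \frac{\left(M + M\right) 2}{4} = \frac{2 M 2}{4} = \frac{4 M}{4} = M$)
$F{\left(c \right)} = 6$
$s{\left(O,b \right)} = 6 + O - 4 b$ ($s{\left(O,b \right)} = \left(\left(- 4 b + 0\right) + O\right) + 6 = \left(- 4 b + O\right) + 6 = \left(O - 4 b\right) + 6 = 6 + O - 4 b$)
$876 - s{\left(L{\left(0 \right)},-9 \right)} = 876 - \left(6 + 0 - -36\right) = 876 - \left(6 + 0 + 36\right) = 876 - 42 = 834$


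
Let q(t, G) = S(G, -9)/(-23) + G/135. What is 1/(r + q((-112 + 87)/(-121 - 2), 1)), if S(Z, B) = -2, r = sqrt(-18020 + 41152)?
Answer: -909765/223016104451 + 19282050*sqrt(5783)/223016104451 ≈ 0.0065709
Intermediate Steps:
r = 2*sqrt(5783) (r = sqrt(23132) = 2*sqrt(5783) ≈ 152.09)
q(t, G) = 2/23 + G/135 (q(t, G) = -2/(-23) + G/135 = -2*(-1/23) + G*(1/135) = 2/23 + G/135)
1/(r + q((-112 + 87)/(-121 - 2), 1)) = 1/(2*sqrt(5783) + (2/23 + (1/135)*1)) = 1/(2*sqrt(5783) + (2/23 + 1/135)) = 1/(2*sqrt(5783) + 293/3105) = 1/(293/3105 + 2*sqrt(5783))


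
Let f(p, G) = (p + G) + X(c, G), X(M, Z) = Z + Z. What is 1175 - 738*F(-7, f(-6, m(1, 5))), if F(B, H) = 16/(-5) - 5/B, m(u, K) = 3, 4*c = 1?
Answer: 105331/35 ≈ 3009.5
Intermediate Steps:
c = 1/4 (c = (1/4)*1 = 1/4 ≈ 0.25000)
X(M, Z) = 2*Z
f(p, G) = p + 3*G (f(p, G) = (p + G) + 2*G = (G + p) + 2*G = p + 3*G)
F(B, H) = -16/5 - 5/B (F(B, H) = 16*(-1/5) - 5/B = -16/5 - 5/B)
1175 - 738*F(-7, f(-6, m(1, 5))) = 1175 - 738*(-16/5 - 5/(-7)) = 1175 - 738*(-16/5 - 5*(-1/7)) = 1175 - 738*(-16/5 + 5/7) = 1175 - 738*(-87/35) = 1175 + 64206/35 = 105331/35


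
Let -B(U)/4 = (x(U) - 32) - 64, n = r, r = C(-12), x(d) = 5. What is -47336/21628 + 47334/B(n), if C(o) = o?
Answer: 17973383/140582 ≈ 127.85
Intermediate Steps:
r = -12
n = -12
B(U) = 364 (B(U) = -4*((5 - 32) - 64) = -4*(-27 - 64) = -4*(-91) = 364)
-47336/21628 + 47334/B(n) = -47336/21628 + 47334/364 = -47336*1/21628 + 47334*(1/364) = -11834/5407 + 3381/26 = 17973383/140582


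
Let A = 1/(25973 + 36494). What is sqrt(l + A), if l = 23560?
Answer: sqrt(91934090719307)/62467 ≈ 153.49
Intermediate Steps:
A = 1/62467 ≈ 1.6008e-5
sqrt(l + A) = sqrt(23560 + 1/62467) = sqrt(1471722521/62467) = sqrt(91934090719307)/62467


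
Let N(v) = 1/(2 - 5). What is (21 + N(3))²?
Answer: 3844/9 ≈ 427.11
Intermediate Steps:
N(v) = -⅓ (N(v) = 1/(-3) = -⅓)
(21 + N(3))² = (21 - ⅓)² = (62/3)² = 3844/9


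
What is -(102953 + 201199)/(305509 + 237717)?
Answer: -152076/271613 ≈ -0.55990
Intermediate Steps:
-(102953 + 201199)/(305509 + 237717) = -304152/543226 = -1*152076/271613 = -152076/271613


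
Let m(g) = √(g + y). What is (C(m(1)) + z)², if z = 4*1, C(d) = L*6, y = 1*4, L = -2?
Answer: 64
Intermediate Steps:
y = 4
m(g) = √(4 + g) (m(g) = √(g + 4) = √(4 + g))
C(d) = -12 (C(d) = -2*6 = -12)
z = 4
(C(m(1)) + z)² = (-12 + 4)² = (-8)² = 64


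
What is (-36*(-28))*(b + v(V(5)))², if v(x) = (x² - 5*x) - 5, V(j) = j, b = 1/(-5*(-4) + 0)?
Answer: 617463/25 ≈ 24699.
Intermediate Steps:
b = 1/20 (b = 1/(20 + 0) = 1/20 ≈ 0.050000)
v(x) = -5 + x² - 5*x
(-36*(-28))*(b + v(V(5)))² = (-36*(-28))*(1/20 + (-5 + 5² - 5*5))² = 1008*(1/20 + (-5 + 25 - 25))² = 1008*(1/20 - 5)² = 1008*(-99/20)² = 1008*(9801/400) = 617463/25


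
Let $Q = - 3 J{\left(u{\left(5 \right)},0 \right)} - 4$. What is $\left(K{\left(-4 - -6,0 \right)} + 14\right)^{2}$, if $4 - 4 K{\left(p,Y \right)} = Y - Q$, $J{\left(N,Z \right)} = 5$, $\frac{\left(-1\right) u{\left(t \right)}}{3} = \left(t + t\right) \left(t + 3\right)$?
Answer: $\frac{1681}{16} \approx 105.06$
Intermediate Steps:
$u{\left(t \right)} = - 6 t \left(3 + t\right)$ ($u{\left(t \right)} = - 3 \left(t + t\right) \left(t + 3\right) = - 3 \cdot 2 t \left(3 + t\right) = - 6 t \left(3 + t\right)$)
$Q = -19$ ($Q = \left(-3\right) 5 - 4 = -15 - 4 = -19$)
$K{\left(p,Y \right)} = - \frac{15}{4} - \frac{Y}{4}$ ($K{\left(p,Y \right)} = 1 - \frac{Y - -19}{4} = 1 - \frac{Y + 19}{4} = 1 - \frac{19 + Y}{4} = 1 - \left(\frac{19}{4} + \frac{Y}{4}\right) = - \frac{15}{4} - \frac{Y}{4}$)
$\left(K{\left(-4 - -6,0 \right)} + 14\right)^{2} = \left(\left(- \frac{15}{4} - 0\right) + 14\right)^{2} = \left(\left(- \frac{15}{4} + 0\right) + 14\right)^{2} = \left(- \frac{15}{4} + 14\right)^{2} = \left(\frac{41}{4}\right)^{2} = \frac{1681}{16}$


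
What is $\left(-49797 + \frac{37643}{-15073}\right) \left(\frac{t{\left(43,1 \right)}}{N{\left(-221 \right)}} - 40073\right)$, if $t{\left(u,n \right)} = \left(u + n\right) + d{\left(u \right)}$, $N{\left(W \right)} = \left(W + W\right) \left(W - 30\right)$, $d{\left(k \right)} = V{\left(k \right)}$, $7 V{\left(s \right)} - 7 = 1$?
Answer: $\frac{11679938225278751952}{5852800681} \approx 1.9956 \cdot 10^{9}$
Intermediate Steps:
$V{\left(s \right)} = \frac{8}{7}$ ($V{\left(s \right)} = 1 + \frac{1}{7} \cdot 1 = 1 + \frac{1}{7} = \frac{8}{7}$)
$d{\left(k \right)} = \frac{8}{7}$
$N{\left(W \right)} = 2 W \left(-30 + W\right)$
$t{\left(u,n \right)} = \frac{8}{7} + n + u$ ($t{\left(u,n \right)} = \left(u + n\right) + \frac{8}{7} = \left(n + u\right) + \frac{8}{7} = \frac{8}{7} + n + u$)
$\left(-49797 + \frac{37643}{-15073}\right) \left(\frac{t{\left(43,1 \right)}}{N{\left(-221 \right)}} - 40073\right) = \left(-49797 + \frac{37643}{-15073}\right) \left(\frac{\frac{8}{7} + 1 + 43}{2 \left(-221\right) \left(-30 - 221\right)} - 40073\right) = \left(-49797 + 37643 \left(- \frac{1}{15073}\right)\right) \left(\frac{316}{7 \cdot 2 \left(-221\right) \left(-251\right)} - 40073\right) = \left(-49797 - \frac{37643}{15073}\right) \left(\frac{316}{7 \cdot 110942} - 40073\right) = - \frac{750627824 \left(\frac{316}{7} \cdot \frac{1}{110942} - 40073\right)}{15073} = - \frac{750627824 \left(\frac{158}{388297} - 40073\right)}{15073} = \left(- \frac{750627824}{15073}\right) \left(- \frac{15560225523}{388297}\right) = \frac{11679938225278751952}{5852800681}$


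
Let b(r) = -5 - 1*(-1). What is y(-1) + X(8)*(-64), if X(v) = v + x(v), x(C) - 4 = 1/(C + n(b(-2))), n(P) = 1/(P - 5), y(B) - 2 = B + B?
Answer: -55104/71 ≈ -776.11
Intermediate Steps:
b(r) = -4 (b(r) = -5 + 1 = -4)
y(B) = 2 + 2*B (y(B) = 2 + (B + B) = 2 + 2*B)
n(P) = 1/(-5 + P)
x(C) = 4 + 1/(-⅑ + C) (x(C) = 4 + 1/(C + 1/(-5 - 4)) = 4 + 1/(C + 1/(-9)) = 4 + 1/(C - ⅑) = 4 + 1/(-⅑ + C))
X(v) = v + (5 + 36*v)/(-1 + 9*v)
y(-1) + X(8)*(-64) = (2 + 2*(-1)) + ((5 + 9*8² + 35*8)/(-1 + 9*8))*(-64) = (2 - 2) + ((5 + 9*64 + 280)/(-1 + 72))*(-64) = 0 + ((5 + 576 + 280)/71)*(-64) = 0 + ((1/71)*861)*(-64) = 0 + (861/71)*(-64) = 0 - 55104/71 = -55104/71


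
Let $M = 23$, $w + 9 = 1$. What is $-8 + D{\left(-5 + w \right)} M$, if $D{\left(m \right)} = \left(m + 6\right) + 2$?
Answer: $-123$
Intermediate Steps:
$w = -8$ ($w = -9 + 1 = -8$)
$D{\left(m \right)} = 8 + m$ ($D{\left(m \right)} = \left(6 + m\right) + 2 = 8 + m$)
$-8 + D{\left(-5 + w \right)} M = -8 + \left(8 - 13\right) 23 = -8 - 115 = -123$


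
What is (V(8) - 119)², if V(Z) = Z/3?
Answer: 121801/9 ≈ 13533.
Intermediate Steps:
V(Z) = Z/3 (V(Z) = Z*(⅓) = Z/3)
(V(8) - 119)² = ((⅓)*8 - 119)² = (8/3 - 119)² = (-349/3)² = 121801/9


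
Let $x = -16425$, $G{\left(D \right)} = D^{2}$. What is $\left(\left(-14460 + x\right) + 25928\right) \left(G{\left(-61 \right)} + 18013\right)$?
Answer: $-107735438$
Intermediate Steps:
$\left(\left(-14460 + x\right) + 25928\right) \left(G{\left(-61 \right)} + 18013\right) = \left(\left(-14460 - 16425\right) + 25928\right) \left(\left(-61\right)^{2} + 18013\right) = \left(-30885 + 25928\right) \left(3721 + 18013\right) = \left(-4957\right) 21734 = -107735438$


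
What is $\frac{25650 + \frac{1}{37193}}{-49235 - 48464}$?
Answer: $- \frac{954000451}{3633718907} \approx -0.26254$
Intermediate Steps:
$\frac{25650 + \frac{1}{37193}}{-49235 - 48464} = \frac{25650 + \frac{1}{37193}}{-97699} = \frac{954000451}{37193} \left(- \frac{1}{97699}\right) = - \frac{954000451}{3633718907}$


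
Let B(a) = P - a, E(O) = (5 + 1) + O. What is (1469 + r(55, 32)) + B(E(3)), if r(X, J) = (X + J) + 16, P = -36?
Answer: 1527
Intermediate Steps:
E(O) = 6 + O
r(X, J) = 16 + J + X (r(X, J) = (J + X) + 16 = 16 + J + X)
B(a) = -36 - a
(1469 + r(55, 32)) + B(E(3)) = (1469 + (16 + 32 + 55)) + (-36 - (6 + 3)) = (1469 + 103) + (-36 - 1*9) = 1572 + (-36 - 9) = 1572 - 45 = 1527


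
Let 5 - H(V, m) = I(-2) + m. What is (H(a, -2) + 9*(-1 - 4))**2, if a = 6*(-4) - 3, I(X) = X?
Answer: 1296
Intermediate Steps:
a = -27 (a = -24 - 3 = -27)
H(V, m) = 7 - m (H(V, m) = 5 - (-2 + m) = 5 + (2 - m) = 7 - m)
(H(a, -2) + 9*(-1 - 4))**2 = ((7 - 1*(-2)) + 9*(-1 - 4))**2 = ((7 + 2) + 9*(-5))**2 = (9 - 45)**2 = (-36)**2 = 1296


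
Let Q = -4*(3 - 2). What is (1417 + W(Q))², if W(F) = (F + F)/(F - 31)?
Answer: 2460457609/1225 ≈ 2.0085e+6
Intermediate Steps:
Q = -4 (Q = -4*1 = -4)
W(F) = 2*F/(-31 + F) (W(F) = (2*F)/(-31 + F) = 2*F/(-31 + F))
(1417 + W(Q))² = (1417 + 2*(-4)/(-31 - 4))² = (1417 + 2*(-4)/(-35))² = (1417 + 2*(-4)*(-1/35))² = (1417 + 8/35)² = (49603/35)² = 2460457609/1225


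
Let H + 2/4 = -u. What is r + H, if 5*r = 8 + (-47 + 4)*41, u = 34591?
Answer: -69885/2 ≈ -34943.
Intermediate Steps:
r = -351 (r = (8 + (-47 + 4)*41)/5 = (8 - 43*41)/5 = (8 - 1763)/5 = (⅕)*(-1755) = -351)
H = -69183/2 (H = -½ - 1*34591 = -½ - 34591 = -69183/2 ≈ -34592.)
r + H = -351 - 69183/2 = -69885/2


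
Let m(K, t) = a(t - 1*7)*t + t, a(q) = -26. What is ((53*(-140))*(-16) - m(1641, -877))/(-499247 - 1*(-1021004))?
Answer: 10755/57973 ≈ 0.18552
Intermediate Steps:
m(K, t) = -25*t (m(K, t) = -26*t + t = -25*t)
((53*(-140))*(-16) - m(1641, -877))/(-499247 - 1*(-1021004)) = ((53*(-140))*(-16) - (-25)*(-877))/(-499247 - 1*(-1021004)) = (-7420*(-16) - 1*21925)/(-499247 + 1021004) = (118720 - 21925)/521757 = 96795*(1/521757) = 10755/57973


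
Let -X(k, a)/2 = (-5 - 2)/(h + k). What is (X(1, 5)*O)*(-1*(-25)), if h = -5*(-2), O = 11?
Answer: 350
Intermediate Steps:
h = 10
X(k, a) = 14/(10 + k) (X(k, a) = -2*(-5 - 2)/(10 + k) = -(-14)/(10 + k) = 14/(10 + k))
(X(1, 5)*O)*(-1*(-25)) = ((14/(10 + 1))*11)*(-1*(-25)) = ((14/11)*11)*25 = 14*25 = 350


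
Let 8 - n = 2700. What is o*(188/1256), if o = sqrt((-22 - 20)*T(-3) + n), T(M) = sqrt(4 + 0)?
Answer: 47*I*sqrt(694)/157 ≈ 7.8864*I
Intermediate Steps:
T(M) = 2 (T(M) = sqrt(4) = 2)
n = -2692 (n = 8 - 1*2700 = 8 - 2700 = -2692)
o = 2*I*sqrt(694) (o = sqrt((-22 - 20)*2 - 2692) = sqrt(-42*2 - 2692) = sqrt(-84 - 2692) = sqrt(-2776) = 2*I*sqrt(694) ≈ 52.688*I)
o*(188/1256) = (2*I*sqrt(694))*(188/1256) = (2*I*sqrt(694))*(188*(1/1256)) = (2*I*sqrt(694))*(47/314) = 47*I*sqrt(694)/157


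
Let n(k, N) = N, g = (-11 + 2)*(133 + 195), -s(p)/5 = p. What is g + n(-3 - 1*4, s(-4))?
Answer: -2932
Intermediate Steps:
s(p) = -5*p
g = -2952 (g = -9*328 = -2952)
g + n(-3 - 1*4, s(-4)) = -2952 - 5*(-4) = -2952 + 20 = -2932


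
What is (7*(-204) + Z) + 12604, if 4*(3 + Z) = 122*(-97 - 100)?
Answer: 10329/2 ≈ 5164.5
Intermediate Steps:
Z = -12023/2 (Z = -3 + (122*(-97 - 100))/4 = -3 + (122*(-197))/4 = -3 + (1/4)*(-24034) = -3 - 12017/2 = -12023/2 ≈ -6011.5)
(7*(-204) + Z) + 12604 = (7*(-204) - 12023/2) + 12604 = (-1428 - 12023/2) + 12604 = -14879/2 + 12604 = 10329/2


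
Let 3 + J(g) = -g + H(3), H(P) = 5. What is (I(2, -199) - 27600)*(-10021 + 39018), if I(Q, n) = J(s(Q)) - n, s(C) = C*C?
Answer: -794604791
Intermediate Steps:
s(C) = C²
J(g) = 2 - g (J(g) = -3 + (-g + 5) = -3 + (5 - g) = 2 - g)
I(Q, n) = 2 - n - Q² (I(Q, n) = (2 - Q²) - n = 2 - n - Q²)
(I(2, -199) - 27600)*(-10021 + 39018) = ((2 - 1*(-199) - 1*2²) - 27600)*(-10021 + 39018) = ((2 + 199 - 1*4) - 27600)*28997 = ((2 + 199 - 4) - 27600)*28997 = (197 - 27600)*28997 = -27403*28997 = -794604791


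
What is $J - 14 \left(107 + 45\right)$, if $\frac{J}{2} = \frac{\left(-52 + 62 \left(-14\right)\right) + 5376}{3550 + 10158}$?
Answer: $- \frac{7290428}{3427} \approx -2127.4$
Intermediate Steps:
$J = \frac{2228}{3427}$ ($J = 2 \frac{\left(-52 + 62 \left(-14\right)\right) + 5376}{3550 + 10158} = 2 \frac{\left(-52 - 868\right) + 5376}{13708} = 2 \left(-920 + 5376\right) \frac{1}{13708} = 2 \cdot 4456 \cdot \frac{1}{13708} = 2 \cdot \frac{1114}{3427} = \frac{2228}{3427} \approx 0.65013$)
$J - 14 \left(107 + 45\right) = \frac{2228}{3427} - 14 \left(107 + 45\right) = \frac{2228}{3427} - 2128 = - \frac{7290428}{3427}$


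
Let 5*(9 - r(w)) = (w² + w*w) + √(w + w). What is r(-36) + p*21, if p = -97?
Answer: -12732/5 - 6*I*√2/5 ≈ -2546.4 - 1.6971*I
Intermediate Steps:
r(w) = 9 - 2*w²/5 - √2*√w/5 (r(w) = 9 - ((w² + w*w) + √(w + w))/5 = 9 - ((w² + w²) + √(2*w))/5 = 9 - (2*w² + √2*√w)/5 = 9 + (-2*w²/5 - √2*√w/5) = 9 - 2*w²/5 - √2*√w/5)
r(-36) + p*21 = (9 - ⅖*(-36)² - √2*√(-36)/5) - 97*21 = (9 - ⅖*1296 - √2*6*I/5) - 2037 = (9 - 2592/5 - 6*I*√2/5) - 2037 = (-2547/5 - 6*I*√2/5) - 2037 = -12732/5 - 6*I*√2/5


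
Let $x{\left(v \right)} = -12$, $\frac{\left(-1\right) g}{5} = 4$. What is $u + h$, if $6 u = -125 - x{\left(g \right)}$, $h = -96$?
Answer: $- \frac{689}{6} \approx -114.83$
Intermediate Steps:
$g = -20$ ($g = \left(-5\right) 4 = -20$)
$u = - \frac{113}{6}$ ($u = \frac{-125 - -12}{6} = \frac{-125 + 12}{6} = \frac{1}{6} \left(-113\right) = - \frac{113}{6} \approx -18.833$)
$u + h = - \frac{113}{6} - 96 = - \frac{689}{6}$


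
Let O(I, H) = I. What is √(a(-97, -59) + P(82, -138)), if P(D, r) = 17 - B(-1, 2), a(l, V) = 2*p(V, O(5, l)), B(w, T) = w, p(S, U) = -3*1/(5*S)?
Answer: 2*√392055/295 ≈ 4.2450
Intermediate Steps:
p(S, U) = -3/(5*S)
a(l, V) = -6/(5*V) (a(l, V) = 2*(-3/(5*V)) = -6/(5*V))
P(D, r) = 18 (P(D, r) = 17 - 1*(-1) = 17 + 1 = 18)
√(a(-97, -59) + P(82, -138)) = √(-6/5/(-59) + 18) = √(-6/5*(-1/59) + 18) = √(6/295 + 18) = √(5316/295) = 2*√392055/295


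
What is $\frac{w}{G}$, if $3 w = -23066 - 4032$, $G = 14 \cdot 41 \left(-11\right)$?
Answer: $\frac{13549}{9471} \approx 1.4306$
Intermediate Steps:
$G = -6314$ ($G = 574 \left(-11\right) = -6314$)
$w = - \frac{27098}{3}$ ($w = \frac{-23066 - 4032}{3} = \frac{1}{3} \left(-27098\right) = - \frac{27098}{3} \approx -9032.7$)
$\frac{w}{G} = - \frac{27098}{3 \left(-6314\right)} = \left(- \frac{27098}{3}\right) \left(- \frac{1}{6314}\right) = \frac{13549}{9471}$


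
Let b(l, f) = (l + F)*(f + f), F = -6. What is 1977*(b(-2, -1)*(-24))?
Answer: -759168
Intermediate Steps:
b(l, f) = 2*f*(-6 + l) (b(l, f) = (l - 6)*(f + f) = (-6 + l)*(2*f) = 2*f*(-6 + l))
1977*(b(-2, -1)*(-24)) = 1977*((2*(-1)*(-6 - 2))*(-24)) = 1977*((2*(-1)*(-8))*(-24)) = 1977*(16*(-24)) = 1977*(-384) = -759168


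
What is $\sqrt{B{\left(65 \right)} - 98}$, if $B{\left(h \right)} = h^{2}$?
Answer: $\sqrt{4127} \approx 64.242$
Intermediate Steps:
$\sqrt{B{\left(65 \right)} - 98} = \sqrt{65^{2} - 98} = \sqrt{4225 - 98} = \sqrt{4127}$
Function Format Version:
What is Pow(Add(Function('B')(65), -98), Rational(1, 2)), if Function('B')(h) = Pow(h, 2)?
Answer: Pow(4127, Rational(1, 2)) ≈ 64.242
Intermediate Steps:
Pow(Add(Function('B')(65), -98), Rational(1, 2)) = Pow(Add(Pow(65, 2), -98), Rational(1, 2)) = Pow(Add(4225, -98), Rational(1, 2)) = Pow(4127, Rational(1, 2))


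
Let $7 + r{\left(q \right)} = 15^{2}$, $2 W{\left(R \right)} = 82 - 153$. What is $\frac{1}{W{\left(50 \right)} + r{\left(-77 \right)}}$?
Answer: $\frac{2}{365} \approx 0.0054795$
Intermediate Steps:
$W{\left(R \right)} = - \frac{71}{2}$ ($W{\left(R \right)} = \frac{82 - 153}{2} = \frac{1}{2} \left(-71\right) = - \frac{71}{2}$)
$r{\left(q \right)} = 218$ ($r{\left(q \right)} = -7 + 15^{2} = -7 + 225 = 218$)
$\frac{1}{W{\left(50 \right)} + r{\left(-77 \right)}} = \frac{1}{- \frac{71}{2} + 218} = \frac{1}{\frac{365}{2}} = \frac{2}{365}$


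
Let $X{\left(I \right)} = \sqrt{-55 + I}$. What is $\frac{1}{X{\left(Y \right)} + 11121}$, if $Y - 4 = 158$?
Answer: $\frac{11121}{123676534} - \frac{\sqrt{107}}{123676534} \approx 8.9836 \cdot 10^{-5}$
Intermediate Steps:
$Y = 162$ ($Y = 4 + 158 = 162$)
$\frac{1}{X{\left(Y \right)} + 11121} = \frac{1}{\sqrt{-55 + 162} + 11121} = \frac{1}{\sqrt{107} + 11121} = \frac{1}{11121 + \sqrt{107}}$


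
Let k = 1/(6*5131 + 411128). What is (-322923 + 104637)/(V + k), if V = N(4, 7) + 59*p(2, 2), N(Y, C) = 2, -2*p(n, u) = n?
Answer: 96463639404/25189097 ≈ 3829.6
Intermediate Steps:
p(n, u) = -n/2
k = 1/441914 (k = 1/(30786 + 411128) = 1/441914 ≈ 2.2629e-6)
V = -57 (V = 2 + 59*(-1/2*2) = 2 + 59*(-1) = 2 - 59 = -57)
(-322923 + 104637)/(V + k) = (-322923 + 104637)/(-57 + 1/441914) = -218286/(-25189097/441914) = -218286*(-441914/25189097) = 96463639404/25189097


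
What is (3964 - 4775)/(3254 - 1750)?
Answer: -811/1504 ≈ -0.53923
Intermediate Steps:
(3964 - 4775)/(3254 - 1750) = -811/1504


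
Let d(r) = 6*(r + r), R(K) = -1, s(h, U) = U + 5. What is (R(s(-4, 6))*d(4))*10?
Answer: -480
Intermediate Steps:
s(h, U) = 5 + U
d(r) = 12*r (d(r) = 6*(2*r) = 12*r)
(R(s(-4, 6))*d(4))*10 = -12*4*10 = -1*48*10 = -48*10 = -480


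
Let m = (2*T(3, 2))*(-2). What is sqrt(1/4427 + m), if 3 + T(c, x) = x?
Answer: sqrt(78397743)/4427 ≈ 2.0001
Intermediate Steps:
T(c, x) = -3 + x
m = 4 (m = (2*(-3 + 2))*(-2) = (2*(-1))*(-2) = -2*(-2) = 4)
sqrt(1/4427 + m) = sqrt(1/4427 + 4) = sqrt(17709/4427) = sqrt(78397743)/4427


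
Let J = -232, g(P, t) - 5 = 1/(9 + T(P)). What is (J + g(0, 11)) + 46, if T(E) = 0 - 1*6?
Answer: -542/3 ≈ -180.67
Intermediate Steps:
T(E) = -6 (T(E) = 0 - 6 = -6)
g(P, t) = 16/3 (g(P, t) = 5 + 1/(9 - 6) = 5 + 1/3 = 5 + ⅓ = 16/3)
(J + g(0, 11)) + 46 = (-232 + 16/3) + 46 = -680/3 + 46 = -542/3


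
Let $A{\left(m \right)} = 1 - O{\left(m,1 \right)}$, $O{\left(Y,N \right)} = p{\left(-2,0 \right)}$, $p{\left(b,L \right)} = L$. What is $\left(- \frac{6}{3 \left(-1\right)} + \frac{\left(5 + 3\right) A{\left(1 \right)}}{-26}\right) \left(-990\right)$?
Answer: $- \frac{21780}{13} \approx -1675.4$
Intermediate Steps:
$O{\left(Y,N \right)} = 0$
$A{\left(m \right)} = 1$ ($A{\left(m \right)} = 1 - 0 = 1 + 0 = 1$)
$\left(- \frac{6}{3 \left(-1\right)} + \frac{\left(5 + 3\right) A{\left(1 \right)}}{-26}\right) \left(-990\right) = \left(- \frac{6}{3 \left(-1\right)} + \frac{\left(5 + 3\right) 1}{-26}\right) \left(-990\right) = \left(- \frac{6}{-3} + 8 \cdot 1 \left(- \frac{1}{26}\right)\right) \left(-990\right) = \left(\left(-6\right) \left(- \frac{1}{3}\right) + 8 \left(- \frac{1}{26}\right)\right) \left(-990\right) = \left(2 - \frac{4}{13}\right) \left(-990\right) = \frac{22}{13} \left(-990\right) = - \frac{21780}{13}$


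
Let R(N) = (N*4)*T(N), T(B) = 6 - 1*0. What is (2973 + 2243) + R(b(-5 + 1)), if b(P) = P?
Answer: 5120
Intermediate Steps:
T(B) = 6 (T(B) = 6 + 0 = 6)
R(N) = 24*N (R(N) = (N*4)*6 = (4*N)*6 = 24*N)
(2973 + 2243) + R(b(-5 + 1)) = (2973 + 2243) + 24*(-5 + 1) = 5216 + 24*(-4) = 5216 - 96 = 5120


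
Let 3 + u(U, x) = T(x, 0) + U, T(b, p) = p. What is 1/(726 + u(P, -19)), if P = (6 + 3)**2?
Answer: 1/804 ≈ 0.0012438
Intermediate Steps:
P = 81 (P = 9**2 = 81)
u(U, x) = -3 + U (u(U, x) = -3 + (0 + U) = -3 + U)
1/(726 + u(P, -19)) = 1/(726 + (-3 + 81)) = 1/(726 + 78) = 1/804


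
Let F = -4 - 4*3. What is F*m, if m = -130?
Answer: 2080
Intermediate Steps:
F = -16 (F = -4 - 12 = -16)
F*m = -16*(-130) = 2080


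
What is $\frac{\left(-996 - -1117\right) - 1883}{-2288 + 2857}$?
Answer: $- \frac{1762}{569} \approx -3.0967$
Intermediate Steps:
$\frac{\left(-996 - -1117\right) - 1883}{-2288 + 2857} = \frac{\left(-996 + 1117\right) - 1883}{569} = \left(121 - 1883\right) \frac{1}{569} = \left(-1762\right) \frac{1}{569} = - \frac{1762}{569}$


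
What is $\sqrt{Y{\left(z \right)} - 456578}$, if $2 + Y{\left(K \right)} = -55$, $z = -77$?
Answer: $i \sqrt{456635} \approx 675.75 i$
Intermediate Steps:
$Y{\left(K \right)} = -57$ ($Y{\left(K \right)} = -2 - 55 = -57$)
$\sqrt{Y{\left(z \right)} - 456578} = \sqrt{-57 - 456578} = \sqrt{-456635} = i \sqrt{456635}$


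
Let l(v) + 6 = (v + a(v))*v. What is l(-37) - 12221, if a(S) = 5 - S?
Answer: -12412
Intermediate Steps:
l(v) = -6 + 5*v (l(v) = -6 + (v + (5 - v))*v = -6 + 5*v)
l(-37) - 12221 = (-6 + 5*(-37)) - 12221 = (-6 - 185) - 12221 = -191 - 12221 = -12412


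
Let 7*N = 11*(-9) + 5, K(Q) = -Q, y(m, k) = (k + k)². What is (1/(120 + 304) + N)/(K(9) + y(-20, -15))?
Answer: -13283/881496 ≈ -0.015069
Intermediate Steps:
y(m, k) = 4*k² (y(m, k) = (2*k)² = 4*k²)
N = -94/7 (N = (11*(-9) + 5)/7 = (-99 + 5)/7 = (⅐)*(-94) = -94/7 ≈ -13.429)
(1/(120 + 304) + N)/(K(9) + y(-20, -15)) = (1/(120 + 304) - 94/7)/(-1*9 + 4*(-15)²) = (1/424 - 94/7)/(-9 + 4*225) = (1/424 - 94/7)/(-9 + 900) = -39849/2968/891 = -39849/2968*1/891 = -13283/881496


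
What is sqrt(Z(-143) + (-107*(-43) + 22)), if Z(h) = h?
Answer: 8*sqrt(70) ≈ 66.933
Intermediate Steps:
sqrt(Z(-143) + (-107*(-43) + 22)) = sqrt(-143 + (-107*(-43) + 22)) = sqrt(-143 + (4601 + 22)) = sqrt(-143 + 4623) = sqrt(4480) = 8*sqrt(70)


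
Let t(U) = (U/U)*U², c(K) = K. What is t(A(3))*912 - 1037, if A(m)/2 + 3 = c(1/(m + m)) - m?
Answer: 369289/3 ≈ 1.2310e+5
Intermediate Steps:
A(m) = -6 + 1/m - 2*m (A(m) = -6 + 2*(1/(m + m) - m) = -6 + 2*(1/(2*m) - m) = -6 + (1/m - 2*m) = -6 + 1/m - 2*m)
t(U) = U² (t(U) = 1*U² = U²)
t(A(3))*912 - 1037 = (-6 + 1/3 - 2*3)²*912 - 1037 = (-6 + ⅓ - 6)²*912 - 1037 = (-35/3)²*912 - 1037 = (1225/9)*912 - 1037 = 372400/3 - 1037 = 369289/3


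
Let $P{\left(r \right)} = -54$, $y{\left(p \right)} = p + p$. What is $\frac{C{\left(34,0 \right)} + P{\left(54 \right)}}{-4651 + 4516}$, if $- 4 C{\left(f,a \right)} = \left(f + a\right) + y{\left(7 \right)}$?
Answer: $\frac{22}{45} \approx 0.48889$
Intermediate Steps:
$y{\left(p \right)} = 2 p$
$C{\left(f,a \right)} = - \frac{7}{2} - \frac{a}{4} - \frac{f}{4}$ ($C{\left(f,a \right)} = - \frac{\left(f + a\right) + 2 \cdot 7}{4} = - \frac{\left(a + f\right) + 14}{4} = - \frac{14 + a + f}{4} = - \frac{7}{2} - \frac{a}{4} - \frac{f}{4}$)
$\frac{C{\left(34,0 \right)} + P{\left(54 \right)}}{-4651 + 4516} = \frac{\left(- \frac{7}{2} - 0 - \frac{17}{2}\right) - 54}{-4651 + 4516} = \frac{\left(- \frac{7}{2} + 0 - \frac{17}{2}\right) - 54}{-135} = \left(-12 - 54\right) \left(- \frac{1}{135}\right) = \left(-66\right) \left(- \frac{1}{135}\right) = \frac{22}{45}$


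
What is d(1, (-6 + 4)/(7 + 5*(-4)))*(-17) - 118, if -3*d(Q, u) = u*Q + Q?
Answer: -1449/13 ≈ -111.46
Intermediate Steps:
d(Q, u) = -Q/3 - Q*u/3 (d(Q, u) = -(u*Q + Q)/3 = -(Q*u + Q)/3 = -(Q + Q*u)/3 = -Q/3 - Q*u/3)
d(1, (-6 + 4)/(7 + 5*(-4)))*(-17) - 118 = -1/3*1*(1 + (-6 + 4)/(7 + 5*(-4)))*(-17) - 118 = -1/3*1*(1 - 2/(7 - 20))*(-17) - 118 = -1/3*1*(1 - 2/(-13))*(-17) - 118 = -1/3*1*(1 - 2*(-1/13))*(-17) - 118 = -1/3*1*(1 + 2/13)*(-17) - 118 = -1/3*1*15/13*(-17) - 118 = -5/13*(-17) - 118 = 85/13 - 118 = -1449/13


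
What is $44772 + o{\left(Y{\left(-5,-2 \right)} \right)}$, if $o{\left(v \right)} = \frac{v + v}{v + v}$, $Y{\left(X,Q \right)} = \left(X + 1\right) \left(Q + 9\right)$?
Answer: $44773$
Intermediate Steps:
$Y{\left(X,Q \right)} = \left(1 + X\right) \left(9 + Q\right)$
$o{\left(v \right)} = 1$ ($o{\left(v \right)} = \frac{2 v}{2 v} = 2 v \frac{1}{2 v} = 1$)
$44772 + o{\left(Y{\left(-5,-2 \right)} \right)} = 44772 + 1 = 44773$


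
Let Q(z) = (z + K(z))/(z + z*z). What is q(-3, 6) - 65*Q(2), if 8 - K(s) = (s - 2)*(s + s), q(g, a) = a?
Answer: -307/3 ≈ -102.33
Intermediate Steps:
K(s) = 8 - 2*s*(-2 + s) (K(s) = 8 - (s - 2)*(s + s) = 8 - (-2 + s)*2*s = 8 - 2*s*(-2 + s))
Q(z) = (8 - 2*z² + 5*z)/(z + z²) (Q(z) = (z + (8 - 2*z² + 4*z))/(z + z*z) = (8 - 2*z² + 5*z)/(z + z²))
q(-3, 6) - 65*Q(2) = 6 - 65*(8 - 2*2² + 5*2)/(2*(1 + 2)) = 6 - 65*(8 - 2*4 + 10)/(2*3) = 6 - 65*(8 - 8 + 10)/(2*3) = 6 - 65*10/(2*3) = 6 - 65*5/3 = 6 - 325/3 = -307/3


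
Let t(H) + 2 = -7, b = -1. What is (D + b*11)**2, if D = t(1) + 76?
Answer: 3136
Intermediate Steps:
t(H) = -9 (t(H) = -2 - 7 = -9)
D = 67 (D = -9 + 76 = 67)
(D + b*11)**2 = (67 - 1*11)**2 = (67 - 11)**2 = 56**2 = 3136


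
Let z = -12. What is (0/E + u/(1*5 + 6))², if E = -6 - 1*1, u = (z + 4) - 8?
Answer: 256/121 ≈ 2.1157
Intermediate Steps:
u = -16 (u = (-12 + 4) - 8 = -8 - 8 = -16)
E = -7 (E = -6 - 1 = -7)
(0/E + u/(1*5 + 6))² = (0/(-7) - 16/(1*5 + 6))² = (0*(-⅐) - 16/(5 + 6))² = (0 - 16/11)² = (-16/11)² = 256/121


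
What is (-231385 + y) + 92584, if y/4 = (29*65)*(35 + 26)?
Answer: 321139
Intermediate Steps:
y = 459940 (y = 4*((29*65)*(35 + 26)) = 4*(1885*61) = 4*114985 = 459940)
(-231385 + y) + 92584 = (-231385 + 459940) + 92584 = 228555 + 92584 = 321139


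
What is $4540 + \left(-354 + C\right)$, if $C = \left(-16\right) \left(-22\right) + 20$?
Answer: $4558$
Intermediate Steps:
$C = 372$ ($C = 352 + 20 = 372$)
$4540 + \left(-354 + C\right) = 4540 + \left(-354 + 372\right) = 4540 + 18 = 4558$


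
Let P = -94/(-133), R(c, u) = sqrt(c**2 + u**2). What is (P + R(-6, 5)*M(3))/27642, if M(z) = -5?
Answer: 47/1838193 - 5*sqrt(61)/27642 ≈ -0.0013872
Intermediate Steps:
P = 94/133 (P = -94*(-1/133) = 94/133 ≈ 0.70677)
(P + R(-6, 5)*M(3))/27642 = (94/133 + sqrt((-6)**2 + 5**2)*(-5))/27642 = (94/133 + sqrt(36 + 25)*(-5))*(1/27642) = (94/133 + sqrt(61)*(-5))*(1/27642) = (94/133 - 5*sqrt(61))*(1/27642) = 47/1838193 - 5*sqrt(61)/27642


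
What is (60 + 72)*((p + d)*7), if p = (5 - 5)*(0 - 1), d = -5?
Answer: -4620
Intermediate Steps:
p = 0 (p = 0*(-1) = 0)
(60 + 72)*((p + d)*7) = (60 + 72)*((0 - 5)*7) = 132*(-5*7) = 132*(-35) = -4620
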